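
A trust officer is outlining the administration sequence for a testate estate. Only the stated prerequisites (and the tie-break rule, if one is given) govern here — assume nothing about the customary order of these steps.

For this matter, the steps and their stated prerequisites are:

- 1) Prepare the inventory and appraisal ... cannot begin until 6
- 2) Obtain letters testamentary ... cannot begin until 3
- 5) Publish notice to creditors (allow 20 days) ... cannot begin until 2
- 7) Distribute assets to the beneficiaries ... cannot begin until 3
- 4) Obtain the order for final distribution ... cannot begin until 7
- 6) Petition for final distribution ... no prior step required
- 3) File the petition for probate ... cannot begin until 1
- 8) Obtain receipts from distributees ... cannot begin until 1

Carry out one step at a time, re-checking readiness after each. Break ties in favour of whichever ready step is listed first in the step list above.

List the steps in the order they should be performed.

Only 6 has no prerequisites, so it is first.
That leaves 1 as the only ready step → 1.
Ready: 3 and 8. 3 is listed earlier → 3.
2 and 7 now also ready, so the ready set is {2, 7, 8}; 2 is listed earlier → 2.
Ready: 5, 7 and 8. 5 is listed earlier → 5.
Ready: 7 and 8. 7 is listed earlier → 7.
4 now also ready, so the ready set is {4, 8}; 4 is listed earlier → 4.
8 needed 1, now all done → 8.

6, 1, 3, 2, 5, 7, 4, 8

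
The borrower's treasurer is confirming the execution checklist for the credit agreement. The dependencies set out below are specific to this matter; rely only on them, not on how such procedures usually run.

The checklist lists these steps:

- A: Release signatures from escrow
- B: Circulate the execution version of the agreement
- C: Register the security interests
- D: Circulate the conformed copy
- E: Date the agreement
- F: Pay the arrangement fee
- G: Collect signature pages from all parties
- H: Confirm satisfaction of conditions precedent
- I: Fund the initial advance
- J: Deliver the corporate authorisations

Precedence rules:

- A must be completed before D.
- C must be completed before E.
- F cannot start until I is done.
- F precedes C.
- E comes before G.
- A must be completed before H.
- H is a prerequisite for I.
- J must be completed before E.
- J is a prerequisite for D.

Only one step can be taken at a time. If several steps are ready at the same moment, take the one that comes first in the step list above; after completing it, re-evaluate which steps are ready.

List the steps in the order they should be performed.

A, B and J have no prerequisites; A is listed earlier, so A is first.
H now also ready, so the ready set is {B, H, J}; B is listed earlier → B.
H and J are both available; H is listed earlier → H.
I now also ready, so the ready set is {I, J}; I is listed earlier → I.
Now F and J have their prerequisites met. F is listed earlier, so F next.
C now also ready, so the ready set is {C, J}; C is listed earlier → C.
Next only J has its prerequisites met → J.
Now D and E have their prerequisites met. D is listed earlier, so D next.
That leaves E as the only ready step → E.
Next only G has its prerequisites met → G.

A → B → H → I → F → C → J → D → E → G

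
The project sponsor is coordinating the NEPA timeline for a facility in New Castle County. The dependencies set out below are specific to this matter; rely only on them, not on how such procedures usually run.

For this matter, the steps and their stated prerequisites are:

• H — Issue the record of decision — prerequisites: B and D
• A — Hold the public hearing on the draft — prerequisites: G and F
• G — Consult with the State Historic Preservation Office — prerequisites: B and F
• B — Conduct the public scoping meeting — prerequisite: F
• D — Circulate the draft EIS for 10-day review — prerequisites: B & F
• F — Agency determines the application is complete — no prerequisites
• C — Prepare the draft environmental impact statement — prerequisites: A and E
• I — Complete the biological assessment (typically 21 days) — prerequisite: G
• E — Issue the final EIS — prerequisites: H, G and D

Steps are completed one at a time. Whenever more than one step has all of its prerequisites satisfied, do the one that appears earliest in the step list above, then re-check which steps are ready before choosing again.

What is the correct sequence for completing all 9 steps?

F, B, G, A, D, H, I, E, C

Only F has no prerequisites, so it is first.
That leaves B as the only ready step → B.
Ready: G and D. G is listed earlier → G.
A and I now also ready, so the ready set is {A, D, I}; A is listed earlier → A.
Ready: D and I. D is listed earlier → D.
H now also ready, so the ready set is {H, I}; H is listed earlier → H.
E now also ready, so the ready set is {I, E}; I is listed earlier → I.
That leaves E as the only ready step → E.
C needed A and E, now all done → C.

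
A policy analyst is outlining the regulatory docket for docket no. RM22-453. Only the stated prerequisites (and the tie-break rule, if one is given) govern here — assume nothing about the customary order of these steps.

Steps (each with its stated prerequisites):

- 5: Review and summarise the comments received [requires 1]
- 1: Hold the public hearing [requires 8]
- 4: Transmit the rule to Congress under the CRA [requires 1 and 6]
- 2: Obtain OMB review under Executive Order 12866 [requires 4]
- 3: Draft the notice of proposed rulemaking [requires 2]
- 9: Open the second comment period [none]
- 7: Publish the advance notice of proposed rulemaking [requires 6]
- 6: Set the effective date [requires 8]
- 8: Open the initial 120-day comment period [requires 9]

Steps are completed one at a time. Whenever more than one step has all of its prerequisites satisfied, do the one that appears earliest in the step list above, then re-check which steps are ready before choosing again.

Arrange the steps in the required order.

9 → 8 → 1 → 5 → 6 → 4 → 2 → 3 → 7

9 has no prerequisites → 9 first.
8 needed 9, now all done → 8.
Ready: 1 and 6. 1 is listed earlier → 1.
Ready: 5 and 6. 5 is listed earlier → 5.
Next only 6 has its prerequisites met → 6.
4 and 7 are both available; 4 is listed earlier → 4.
2 and 7 are both available; 2 is listed earlier → 2.
3 now also ready, so the ready set is {3, 7}; 3 is listed earlier → 3.
Next only 7 has its prerequisites met → 7.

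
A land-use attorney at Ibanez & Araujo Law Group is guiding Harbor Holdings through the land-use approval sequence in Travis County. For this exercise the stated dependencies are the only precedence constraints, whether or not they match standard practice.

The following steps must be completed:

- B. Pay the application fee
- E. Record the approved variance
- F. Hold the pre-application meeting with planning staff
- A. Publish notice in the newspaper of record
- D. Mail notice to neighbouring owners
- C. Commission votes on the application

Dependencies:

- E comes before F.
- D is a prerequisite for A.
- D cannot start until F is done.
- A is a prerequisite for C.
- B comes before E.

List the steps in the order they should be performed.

B has no prerequisites → B first.
Next only E has its prerequisites met → E.
F needed E, now all done → F.
Next only D has its prerequisites met → D.
A is the only step now ready → A.
C is the only step now ready → C.

B, E, F, D, A, C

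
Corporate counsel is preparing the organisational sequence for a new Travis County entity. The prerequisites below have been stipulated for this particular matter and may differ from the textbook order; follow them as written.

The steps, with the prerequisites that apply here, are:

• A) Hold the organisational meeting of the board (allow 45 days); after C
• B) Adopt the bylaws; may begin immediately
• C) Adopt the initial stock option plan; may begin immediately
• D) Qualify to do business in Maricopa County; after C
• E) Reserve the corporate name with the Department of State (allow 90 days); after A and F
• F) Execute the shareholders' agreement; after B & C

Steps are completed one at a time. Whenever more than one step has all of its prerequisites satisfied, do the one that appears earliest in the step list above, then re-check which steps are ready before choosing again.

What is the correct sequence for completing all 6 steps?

B, C, A, D, F, E

Nothing is required for B and C. B is listed earlier → B first.
That leaves C as the only ready step → C.
A, D and F are all available; A is listed earlier → A.
Ready: D and F. D is listed earlier → D.
Next only F has its prerequisites met → F.
E is the only step now ready → E.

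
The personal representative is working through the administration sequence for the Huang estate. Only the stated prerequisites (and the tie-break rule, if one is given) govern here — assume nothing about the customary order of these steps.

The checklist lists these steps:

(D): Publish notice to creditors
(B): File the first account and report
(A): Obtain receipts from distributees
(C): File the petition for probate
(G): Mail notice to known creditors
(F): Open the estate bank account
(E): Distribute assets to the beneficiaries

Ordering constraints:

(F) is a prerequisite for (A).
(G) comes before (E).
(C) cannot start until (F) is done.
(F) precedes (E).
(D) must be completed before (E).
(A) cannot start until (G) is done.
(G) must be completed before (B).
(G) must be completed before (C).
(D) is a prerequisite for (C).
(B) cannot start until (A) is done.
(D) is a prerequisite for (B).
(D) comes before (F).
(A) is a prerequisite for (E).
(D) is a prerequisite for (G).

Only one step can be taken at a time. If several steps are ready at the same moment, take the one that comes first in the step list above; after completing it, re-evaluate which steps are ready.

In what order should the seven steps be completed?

(D) (G) (F) (A) (B) (C) (E)

(D) is the only step with nothing outstanding, so it goes first.
(G) and (F) are both available; (G) is listed earlier → (G).
Next only (F) has its prerequisites met → (F).
Ready: (A) and (C). (A) is listed earlier → (A).
(B) and (E) now also ready, so the ready set is {(B), (C), (E)}; (B) is listed earlier → (B).
(C) and (E) are both available; (C) is listed earlier → (C).
(E) needed (D), (A), (G) and (F), now all done → (E).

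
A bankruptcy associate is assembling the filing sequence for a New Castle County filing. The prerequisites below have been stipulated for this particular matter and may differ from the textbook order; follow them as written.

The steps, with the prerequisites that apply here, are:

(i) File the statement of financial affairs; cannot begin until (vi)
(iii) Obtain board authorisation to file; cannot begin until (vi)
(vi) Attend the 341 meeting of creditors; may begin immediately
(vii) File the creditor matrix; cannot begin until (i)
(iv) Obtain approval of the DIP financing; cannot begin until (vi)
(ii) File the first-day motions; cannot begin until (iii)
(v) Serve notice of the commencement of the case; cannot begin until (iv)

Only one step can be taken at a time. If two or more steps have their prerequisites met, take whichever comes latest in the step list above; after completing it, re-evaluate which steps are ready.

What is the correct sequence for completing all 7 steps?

(vi) has no prerequisites → (vi) first.
Ready: (iv), (iii) and (i). (iv) is listed later → (iv).
Now (v), (iii) and (i) have their prerequisites met. (v) is listed later, so (v) next.
(iii) and (i) are both available; (iii) is listed later → (iii).
(ii) now also ready, so the ready set is {(ii), (i)}; (ii) is listed later → (ii).
(i) is the only step now ready → (i).
(vii) is the only step now ready → (vii).

(vi) → (iv) → (v) → (iii) → (ii) → (i) → (vii)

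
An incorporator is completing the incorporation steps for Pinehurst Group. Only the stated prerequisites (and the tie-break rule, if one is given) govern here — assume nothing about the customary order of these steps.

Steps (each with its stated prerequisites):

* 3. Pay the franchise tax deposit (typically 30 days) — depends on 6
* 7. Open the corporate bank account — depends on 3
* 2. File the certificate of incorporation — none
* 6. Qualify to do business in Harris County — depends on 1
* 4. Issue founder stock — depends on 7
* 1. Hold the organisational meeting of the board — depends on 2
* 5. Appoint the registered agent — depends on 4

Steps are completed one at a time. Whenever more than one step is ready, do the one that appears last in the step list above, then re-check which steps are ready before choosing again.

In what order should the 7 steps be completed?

2, 1, 6, 3, 7, 4, 5

2 is the only step with nothing outstanding, so it goes first.
1 needed 2, now all done → 1.
6 needed 1, now all done → 6.
3 needed 6, now all done → 3.
7 needed 3, now all done → 7.
That leaves 4 as the only ready step → 4.
5 needed 4, now all done → 5.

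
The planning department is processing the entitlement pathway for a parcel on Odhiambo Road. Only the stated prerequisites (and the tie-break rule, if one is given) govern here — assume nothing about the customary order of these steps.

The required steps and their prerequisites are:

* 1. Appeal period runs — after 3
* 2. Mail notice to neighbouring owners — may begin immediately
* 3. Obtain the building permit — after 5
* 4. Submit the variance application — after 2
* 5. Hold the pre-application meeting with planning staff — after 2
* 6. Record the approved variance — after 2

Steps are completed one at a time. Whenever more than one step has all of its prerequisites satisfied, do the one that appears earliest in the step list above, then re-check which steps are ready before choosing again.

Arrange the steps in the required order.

Only 2 has no prerequisites, so it is first.
Now 4, 5 and 6 have their prerequisites met. 4 is listed earlier, so 4 next.
Now 5 and 6 have their prerequisites met. 5 is listed earlier, so 5 next.
3 now also ready, so the ready set is {3, 6}; 3 is listed earlier → 3.
1 now also ready, so the ready set is {1, 6}; 1 is listed earlier → 1.
That leaves 6 as the only ready step → 6.

2 4 5 3 1 6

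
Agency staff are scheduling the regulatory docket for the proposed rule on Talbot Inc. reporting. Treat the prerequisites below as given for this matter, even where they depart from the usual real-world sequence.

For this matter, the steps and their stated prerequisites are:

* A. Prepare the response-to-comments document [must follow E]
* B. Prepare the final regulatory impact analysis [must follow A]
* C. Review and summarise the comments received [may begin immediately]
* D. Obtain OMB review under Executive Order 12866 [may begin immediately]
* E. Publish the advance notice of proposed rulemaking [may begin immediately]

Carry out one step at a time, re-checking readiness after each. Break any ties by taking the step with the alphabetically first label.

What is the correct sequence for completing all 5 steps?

C → D → E → A → B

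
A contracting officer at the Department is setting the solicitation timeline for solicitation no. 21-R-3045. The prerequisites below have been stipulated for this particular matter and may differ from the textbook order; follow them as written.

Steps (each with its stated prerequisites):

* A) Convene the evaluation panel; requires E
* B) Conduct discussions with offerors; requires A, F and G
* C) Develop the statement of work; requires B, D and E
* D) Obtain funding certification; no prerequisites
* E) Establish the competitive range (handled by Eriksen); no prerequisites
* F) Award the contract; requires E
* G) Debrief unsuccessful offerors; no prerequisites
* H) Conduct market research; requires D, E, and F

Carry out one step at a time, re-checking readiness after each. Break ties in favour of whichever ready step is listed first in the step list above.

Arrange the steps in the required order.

Nothing is required for D, E and G. D is listed earlier → D first.
Now E and G have their prerequisites met. E is listed earlier, so E next.
A and F now also ready, so the ready set is {A, F, G}; A is listed earlier → A.
Now F and G have their prerequisites met. F is listed earlier, so F next.
H now also ready, so the ready set is {G, H}; G is listed earlier → G.
Ready: B and H. B is listed earlier → B.
Now C and H have their prerequisites met. C is listed earlier, so C next.
H is the only step now ready → H.

D E A F G B C H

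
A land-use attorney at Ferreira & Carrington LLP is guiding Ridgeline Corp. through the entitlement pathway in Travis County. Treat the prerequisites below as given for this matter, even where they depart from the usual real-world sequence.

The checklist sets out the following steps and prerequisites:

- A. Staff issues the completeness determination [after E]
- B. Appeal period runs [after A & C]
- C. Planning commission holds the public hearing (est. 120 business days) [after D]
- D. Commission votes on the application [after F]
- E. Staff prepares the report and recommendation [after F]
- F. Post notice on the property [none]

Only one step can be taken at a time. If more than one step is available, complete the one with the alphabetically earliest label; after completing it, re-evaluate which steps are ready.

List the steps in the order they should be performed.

F, D, C, E, A, B

F is the only step with nothing outstanding, so it goes first.
Now D and E have their prerequisites met. D has the earlier label, so D next.
C now also ready, so the ready set is {C, E}; C has the earlier label → C.
That leaves E as the only ready step → E.
A needed E, now all done → A.
B needed A and C, now all done → B.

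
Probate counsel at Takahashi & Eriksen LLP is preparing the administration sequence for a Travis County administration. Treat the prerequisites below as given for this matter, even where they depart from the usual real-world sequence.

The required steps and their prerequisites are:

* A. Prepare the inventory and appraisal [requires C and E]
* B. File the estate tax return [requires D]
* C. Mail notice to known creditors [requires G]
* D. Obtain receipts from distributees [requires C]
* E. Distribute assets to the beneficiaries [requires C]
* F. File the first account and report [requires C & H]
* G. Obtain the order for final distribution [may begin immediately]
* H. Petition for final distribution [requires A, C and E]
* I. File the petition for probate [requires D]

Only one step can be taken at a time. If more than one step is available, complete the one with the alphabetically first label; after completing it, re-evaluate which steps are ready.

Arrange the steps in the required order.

G C D B E A H F I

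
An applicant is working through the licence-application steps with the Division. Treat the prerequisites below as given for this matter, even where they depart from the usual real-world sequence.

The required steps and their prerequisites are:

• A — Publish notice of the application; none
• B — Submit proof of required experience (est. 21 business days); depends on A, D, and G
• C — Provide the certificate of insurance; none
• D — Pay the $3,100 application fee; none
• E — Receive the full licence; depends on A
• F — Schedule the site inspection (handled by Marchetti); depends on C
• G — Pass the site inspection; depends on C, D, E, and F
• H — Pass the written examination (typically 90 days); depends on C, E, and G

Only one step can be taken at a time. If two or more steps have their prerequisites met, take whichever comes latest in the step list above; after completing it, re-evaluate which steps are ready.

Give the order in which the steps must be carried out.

D → C → F → A → E → G → H → B

D, C and A have no prerequisites; D is listed later, so D is first.
C and A are both available; C is listed later → C.
F now also ready, so the ready set is {F, A}; F is listed later → F.
Next only A has its prerequisites met → A.
That leaves E as the only ready step → E.
G needed F, E, D and C, now all done → G.
Ready: H and B. H is listed later → H.
B needed G, D and A, now all done → B.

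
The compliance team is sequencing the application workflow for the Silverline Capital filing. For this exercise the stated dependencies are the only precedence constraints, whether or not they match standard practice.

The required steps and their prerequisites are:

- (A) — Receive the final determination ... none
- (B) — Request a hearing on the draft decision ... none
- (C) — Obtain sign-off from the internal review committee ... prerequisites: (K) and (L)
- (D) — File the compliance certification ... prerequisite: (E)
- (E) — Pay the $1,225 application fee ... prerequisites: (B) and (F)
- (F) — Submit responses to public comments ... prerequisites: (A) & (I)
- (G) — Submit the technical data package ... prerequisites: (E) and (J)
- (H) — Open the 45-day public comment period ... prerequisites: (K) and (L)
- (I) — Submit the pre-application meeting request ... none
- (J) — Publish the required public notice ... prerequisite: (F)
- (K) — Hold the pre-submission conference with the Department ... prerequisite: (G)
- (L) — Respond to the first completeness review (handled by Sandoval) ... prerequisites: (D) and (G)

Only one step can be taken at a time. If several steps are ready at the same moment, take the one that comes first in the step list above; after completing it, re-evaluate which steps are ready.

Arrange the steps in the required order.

(A), (B), (I), (F), (E), (D), (J), (G), (K), (L), (C), (H)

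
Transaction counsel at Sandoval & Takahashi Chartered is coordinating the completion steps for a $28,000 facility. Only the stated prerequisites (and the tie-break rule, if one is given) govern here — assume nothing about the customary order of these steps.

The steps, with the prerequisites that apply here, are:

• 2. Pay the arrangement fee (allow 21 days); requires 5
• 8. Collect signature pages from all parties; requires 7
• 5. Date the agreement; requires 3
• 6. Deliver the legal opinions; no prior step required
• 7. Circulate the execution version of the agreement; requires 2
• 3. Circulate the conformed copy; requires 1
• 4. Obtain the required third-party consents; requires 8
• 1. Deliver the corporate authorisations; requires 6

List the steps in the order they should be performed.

6 is the only step with nothing outstanding, so it goes first.
1 is the only step now ready → 1.
Next only 3 has its prerequisites met → 3.
5 needed 3, now all done → 5.
2 is the only step now ready → 2.
7 needed 2, now all done → 7.
8 is the only step now ready → 8.
4 is the only step now ready → 4.

6, 1, 3, 5, 2, 7, 8, 4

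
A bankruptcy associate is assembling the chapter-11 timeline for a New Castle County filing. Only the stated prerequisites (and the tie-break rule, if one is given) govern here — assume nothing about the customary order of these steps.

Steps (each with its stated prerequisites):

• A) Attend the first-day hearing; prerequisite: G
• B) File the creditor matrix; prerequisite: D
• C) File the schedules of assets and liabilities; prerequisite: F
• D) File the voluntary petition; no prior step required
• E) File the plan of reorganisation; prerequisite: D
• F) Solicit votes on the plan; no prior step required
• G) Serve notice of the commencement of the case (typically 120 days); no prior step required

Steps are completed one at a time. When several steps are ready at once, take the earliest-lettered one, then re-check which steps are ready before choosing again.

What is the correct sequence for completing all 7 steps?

D, B, E, F, C, G, A

D, F and G have no prerequisites; D has the earlier label, so D is first.
B and E now also ready, so the ready set is {B, E, F, G}; B has the earlier label → B.
E, F and G are all available; E has the earlier label → E.
Ready: F and G. F has the earlier label → F.
C now also ready, so the ready set is {C, G}; C has the earlier label → C.
That leaves G as the only ready step → G.
A needed G, now all done → A.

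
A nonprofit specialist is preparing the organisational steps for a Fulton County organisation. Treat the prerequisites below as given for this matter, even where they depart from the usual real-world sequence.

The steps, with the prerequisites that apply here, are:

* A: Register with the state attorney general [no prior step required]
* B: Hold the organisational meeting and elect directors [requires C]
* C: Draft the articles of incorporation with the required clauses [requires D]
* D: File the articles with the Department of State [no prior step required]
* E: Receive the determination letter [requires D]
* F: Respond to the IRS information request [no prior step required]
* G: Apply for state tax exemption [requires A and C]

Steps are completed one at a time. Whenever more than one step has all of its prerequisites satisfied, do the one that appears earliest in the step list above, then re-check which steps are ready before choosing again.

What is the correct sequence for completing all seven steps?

A D C B E F G

A, D and F have no prerequisites; A is listed earlier, so A is first.
Ready: D and F. D is listed earlier → D.
Ready: C, E and F. C is listed earlier → C.
B and G now also ready, so the ready set is {B, E, F, G}; B is listed earlier → B.
E, F and G are all available; E is listed earlier → E.
Now F and G have their prerequisites met. F is listed earlier, so F next.
G needed A and C, now all done → G.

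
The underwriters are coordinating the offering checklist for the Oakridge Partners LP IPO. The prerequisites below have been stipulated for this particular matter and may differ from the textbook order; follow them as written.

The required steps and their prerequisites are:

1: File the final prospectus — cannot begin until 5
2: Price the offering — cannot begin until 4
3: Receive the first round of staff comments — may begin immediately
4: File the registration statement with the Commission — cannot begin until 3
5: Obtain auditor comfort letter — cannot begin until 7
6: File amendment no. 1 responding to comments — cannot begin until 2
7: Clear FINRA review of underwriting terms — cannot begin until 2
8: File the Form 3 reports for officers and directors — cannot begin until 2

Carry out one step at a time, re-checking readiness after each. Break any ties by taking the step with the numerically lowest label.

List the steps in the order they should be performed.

Only 3 has no prerequisites, so it is first.
4 needed 3, now all done → 4.
2 needed 4, now all done → 2.
Ready: 6, 7 and 8. 6 has the earlier label → 6.
Ready: 7 and 8. 7 has the earlier label → 7.
Now 5 and 8 have their prerequisites met. 5 has the earlier label, so 5 next.
Ready: 1 and 8. 1 has the earlier label → 1.
8 needed 2, now all done → 8.

3, 4, 2, 6, 7, 5, 1, 8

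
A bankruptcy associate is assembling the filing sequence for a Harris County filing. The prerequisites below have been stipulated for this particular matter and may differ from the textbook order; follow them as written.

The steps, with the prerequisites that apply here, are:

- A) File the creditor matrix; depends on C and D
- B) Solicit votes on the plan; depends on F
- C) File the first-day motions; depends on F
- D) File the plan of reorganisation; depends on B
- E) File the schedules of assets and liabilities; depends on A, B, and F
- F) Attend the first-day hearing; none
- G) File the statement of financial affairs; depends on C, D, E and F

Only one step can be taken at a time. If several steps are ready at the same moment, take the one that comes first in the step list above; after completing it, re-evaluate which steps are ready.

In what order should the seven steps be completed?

F → B → C → D → A → E → G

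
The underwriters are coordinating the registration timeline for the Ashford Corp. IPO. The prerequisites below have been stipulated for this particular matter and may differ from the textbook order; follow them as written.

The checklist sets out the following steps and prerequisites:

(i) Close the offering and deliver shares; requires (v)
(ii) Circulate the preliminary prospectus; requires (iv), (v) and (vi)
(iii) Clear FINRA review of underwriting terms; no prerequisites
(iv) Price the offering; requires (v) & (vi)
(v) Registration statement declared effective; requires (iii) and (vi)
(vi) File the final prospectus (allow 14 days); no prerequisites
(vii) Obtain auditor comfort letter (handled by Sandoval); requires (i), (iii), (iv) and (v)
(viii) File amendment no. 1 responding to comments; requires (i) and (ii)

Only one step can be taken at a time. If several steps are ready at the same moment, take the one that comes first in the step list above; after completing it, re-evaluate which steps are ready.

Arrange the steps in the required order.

(iii), (vi), (v), (i), (iv), (ii), (vii), (viii)

(iii) and (vi) have no prerequisites; (iii) is listed earlier, so (iii) is first.
That leaves (vi) as the only ready step → (vi).
(v) is the only step now ready → (v).
(i) and (iv) are both available; (i) is listed earlier → (i).
(iv) needed (v) and (vi), now all done → (iv).
Ready: (ii) and (vii). (ii) is listed earlier → (ii).
Ready: (vii) and (viii). (vii) is listed earlier → (vii).
(viii) needed (i) and (ii), now all done → (viii).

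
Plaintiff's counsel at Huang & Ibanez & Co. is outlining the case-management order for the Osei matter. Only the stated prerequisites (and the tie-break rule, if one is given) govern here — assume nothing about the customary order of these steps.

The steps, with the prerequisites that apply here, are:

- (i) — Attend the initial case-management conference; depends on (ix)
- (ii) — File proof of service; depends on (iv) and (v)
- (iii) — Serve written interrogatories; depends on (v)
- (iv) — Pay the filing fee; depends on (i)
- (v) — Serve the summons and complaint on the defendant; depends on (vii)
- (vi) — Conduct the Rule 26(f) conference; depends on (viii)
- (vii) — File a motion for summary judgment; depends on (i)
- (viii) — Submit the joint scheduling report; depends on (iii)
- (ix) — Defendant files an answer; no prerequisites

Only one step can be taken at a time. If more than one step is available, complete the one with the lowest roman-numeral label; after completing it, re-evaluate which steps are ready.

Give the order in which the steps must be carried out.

(ix) (i) (iv) (vii) (v) (ii) (iii) (viii) (vi)

(ix) has no prerequisites → (ix) first.
(i) needed (ix), now all done → (i).
Ready: (iv) and (vii). (iv) has the earlier label → (iv).
Next only (vii) has its prerequisites met → (vii).
(v) needed (vii), now all done → (v).
(ii) and (iii) are both available; (ii) has the earlier label → (ii).
(iii) needed (v), now all done → (iii).
Next only (viii) has its prerequisites met → (viii).
(vi) needed (viii), now all done → (vi).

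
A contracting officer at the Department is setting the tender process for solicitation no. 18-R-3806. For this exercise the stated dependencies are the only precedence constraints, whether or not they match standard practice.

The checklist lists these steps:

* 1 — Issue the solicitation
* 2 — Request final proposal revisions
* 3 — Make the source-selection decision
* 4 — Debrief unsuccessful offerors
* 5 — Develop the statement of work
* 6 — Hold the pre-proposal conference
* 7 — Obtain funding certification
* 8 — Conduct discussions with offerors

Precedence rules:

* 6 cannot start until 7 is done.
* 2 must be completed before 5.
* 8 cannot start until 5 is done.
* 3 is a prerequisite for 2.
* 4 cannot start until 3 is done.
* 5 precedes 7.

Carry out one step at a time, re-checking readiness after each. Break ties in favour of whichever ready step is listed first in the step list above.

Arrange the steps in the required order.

1, 3, 2, 4, 5, 7, 6, 8

Nothing is required for 1 and 3. 1 is listed earlier → 1 first.
That leaves 3 as the only ready step → 3.
Ready: 2 and 4. 2 is listed earlier → 2.
Ready: 4 and 5. 4 is listed earlier → 4.
Next only 5 has its prerequisites met → 5.
Ready: 7 and 8. 7 is listed earlier → 7.
6 and 8 are both available; 6 is listed earlier → 6.
8 needed 5, now all done → 8.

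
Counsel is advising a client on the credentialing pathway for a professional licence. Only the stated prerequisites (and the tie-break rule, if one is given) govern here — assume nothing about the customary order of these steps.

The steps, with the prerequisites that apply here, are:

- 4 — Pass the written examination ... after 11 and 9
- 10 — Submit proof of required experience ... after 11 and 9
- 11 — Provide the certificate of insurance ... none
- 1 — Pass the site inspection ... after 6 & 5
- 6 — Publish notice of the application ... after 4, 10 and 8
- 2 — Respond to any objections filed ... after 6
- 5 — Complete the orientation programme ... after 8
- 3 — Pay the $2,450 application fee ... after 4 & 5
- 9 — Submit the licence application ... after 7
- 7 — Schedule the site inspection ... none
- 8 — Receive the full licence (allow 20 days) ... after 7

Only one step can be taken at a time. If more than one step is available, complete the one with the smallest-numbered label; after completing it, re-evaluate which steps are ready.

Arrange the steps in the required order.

7 → 8 → 5 → 9 → 11 → 4 → 3 → 10 → 6 → 1 → 2

7 and 11 have no prerequisites; 7 has the earlier label, so 7 is first.
8 and 9 now also ready, so the ready set is {8, 9, 11}; 8 has the earlier label → 8.
Now 5, 9 and 11 have their prerequisites met. 5 has the earlier label, so 5 next.
Ready: 9 and 11. 9 has the earlier label → 9.
11 is the only step now ready → 11.
4 and 10 are both available; 4 has the earlier label → 4.
Now 3 and 10 have their prerequisites met. 3 has the earlier label, so 3 next.
Next only 10 has its prerequisites met → 10.
6 is the only step now ready → 6.
Now 1 and 2 have their prerequisites met. 1 has the earlier label, so 1 next.
2 is the only step now ready → 2.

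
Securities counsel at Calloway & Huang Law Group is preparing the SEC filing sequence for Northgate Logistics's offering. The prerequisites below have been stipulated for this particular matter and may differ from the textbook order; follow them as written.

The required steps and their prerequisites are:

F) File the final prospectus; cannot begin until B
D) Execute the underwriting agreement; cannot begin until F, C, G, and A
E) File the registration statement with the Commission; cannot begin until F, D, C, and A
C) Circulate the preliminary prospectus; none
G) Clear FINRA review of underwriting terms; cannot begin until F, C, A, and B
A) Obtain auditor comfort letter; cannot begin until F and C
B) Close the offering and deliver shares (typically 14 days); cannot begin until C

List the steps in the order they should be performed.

C, B, F, A, G, D, E

C has no prerequisites → C first.
B needed C, now all done → B.
Next only F has its prerequisites met → F.
A is the only step now ready → A.
G needed F, C, A and B, now all done → G.
Next only D has its prerequisites met → D.
E needed F, D, C and A, now all done → E.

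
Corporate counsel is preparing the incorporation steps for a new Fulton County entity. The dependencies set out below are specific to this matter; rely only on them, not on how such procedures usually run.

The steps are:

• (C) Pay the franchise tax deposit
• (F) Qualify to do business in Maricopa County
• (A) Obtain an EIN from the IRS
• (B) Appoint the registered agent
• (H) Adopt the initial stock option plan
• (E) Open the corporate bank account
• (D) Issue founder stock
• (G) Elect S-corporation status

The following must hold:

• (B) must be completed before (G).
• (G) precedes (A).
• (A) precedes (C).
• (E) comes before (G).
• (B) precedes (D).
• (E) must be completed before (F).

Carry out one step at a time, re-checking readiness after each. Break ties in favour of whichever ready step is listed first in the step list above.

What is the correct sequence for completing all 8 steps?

Nothing is required for (B), (H) and (E). (B) is listed earlier → (B) first.
(D) now also ready, so the ready set is {(H), (E), (D)}; (H) is listed earlier → (H).
(E) and (D) are both available; (E) is listed earlier → (E).
(F) and (G) now also ready, so the ready set is {(F), (D), (G)}; (F) is listed earlier → (F).
Now (D) and (G) have their prerequisites met. (D) is listed earlier, so (D) next.
Next only (G) has its prerequisites met → (G).
(A) is the only step now ready → (A).
(C) needed (A), now all done → (C).

(B) → (H) → (E) → (F) → (D) → (G) → (A) → (C)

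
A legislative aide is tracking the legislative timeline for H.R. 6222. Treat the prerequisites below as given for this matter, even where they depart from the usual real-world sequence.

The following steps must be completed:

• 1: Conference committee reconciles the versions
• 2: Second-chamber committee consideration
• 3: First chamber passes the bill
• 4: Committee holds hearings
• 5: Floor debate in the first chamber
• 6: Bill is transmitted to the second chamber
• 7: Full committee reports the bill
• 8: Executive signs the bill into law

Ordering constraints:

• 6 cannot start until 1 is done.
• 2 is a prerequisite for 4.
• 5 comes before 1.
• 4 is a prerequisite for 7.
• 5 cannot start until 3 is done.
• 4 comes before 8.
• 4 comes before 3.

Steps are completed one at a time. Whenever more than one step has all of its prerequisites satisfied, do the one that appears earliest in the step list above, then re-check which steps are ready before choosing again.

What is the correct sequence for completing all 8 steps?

2, 4, 3, 5, 1, 6, 7, 8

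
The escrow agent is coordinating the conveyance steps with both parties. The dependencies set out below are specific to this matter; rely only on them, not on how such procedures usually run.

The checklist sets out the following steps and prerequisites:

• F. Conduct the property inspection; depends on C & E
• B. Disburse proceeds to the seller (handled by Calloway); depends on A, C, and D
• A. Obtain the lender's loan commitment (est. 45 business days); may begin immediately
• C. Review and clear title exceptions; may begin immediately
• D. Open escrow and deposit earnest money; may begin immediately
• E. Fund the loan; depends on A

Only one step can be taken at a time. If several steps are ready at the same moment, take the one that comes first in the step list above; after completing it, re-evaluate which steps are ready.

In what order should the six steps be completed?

Nothing is required for A, C and D. A is listed earlier → A first.
Now C, D and E have their prerequisites met. C is listed earlier, so C next.
Ready: D and E. D is listed earlier → D.
B now also ready, so the ready set is {B, E}; B is listed earlier → B.
E needed A, now all done → E.
F needed C and E, now all done → F.

A C D B E F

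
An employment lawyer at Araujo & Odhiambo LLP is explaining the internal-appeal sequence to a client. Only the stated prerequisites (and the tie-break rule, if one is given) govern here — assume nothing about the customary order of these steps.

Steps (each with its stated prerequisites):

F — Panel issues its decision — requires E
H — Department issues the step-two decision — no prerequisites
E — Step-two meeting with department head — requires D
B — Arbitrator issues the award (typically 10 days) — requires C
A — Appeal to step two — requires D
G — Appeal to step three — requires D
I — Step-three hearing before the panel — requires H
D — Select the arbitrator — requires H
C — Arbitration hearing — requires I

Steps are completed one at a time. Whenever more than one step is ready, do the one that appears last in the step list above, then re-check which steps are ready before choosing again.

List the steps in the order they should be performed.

H, D, I, C, G, A, B, E, F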